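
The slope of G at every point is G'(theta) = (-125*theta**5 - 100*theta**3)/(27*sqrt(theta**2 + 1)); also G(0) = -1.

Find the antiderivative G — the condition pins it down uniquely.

Recognize the product-rule pattern: G'(theta) = u'v + uv' with u = -25*theta**4/27, v = sqrt(theta**2 + 1), so integration by parts undoes it.
A general antiderivative is -25*theta**4*sqrt(theta**2 + 1)/27 + C.
The condition gives C = -1 - (0) = -1.
So G(theta) = (-25*theta**4*sqrt(theta**2 + 1) - 27)/27.
Check: d/dtheta[(-25*theta**4*sqrt(theta**2 + 1) - 27)/27] = (-125*theta**5 - 100*theta**3)/(27*sqrt(theta**2 + 1)) = G'(theta).

G(theta) = (-25*theta**4*sqrt(theta**2 + 1) - 27)/27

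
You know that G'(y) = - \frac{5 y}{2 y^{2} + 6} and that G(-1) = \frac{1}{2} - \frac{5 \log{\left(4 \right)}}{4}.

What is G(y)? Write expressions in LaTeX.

G(y) = \frac{1}{2} - \frac{5 \log{\left(y^{2} + 3 \right)}}{4}

The substitution u = y^{2} + 3 works: G'(y) is exactly (dG/du)*(du/dy) for that inner function.
A general antiderivative is - \frac{5 \log{\left(y^{2} + 3 \right)}}{4} + C.
The condition gives C = \frac{1}{2} - \frac{5 \log{\left(4 \right)}}{4} - (- \frac{5 \log{\left(4 \right)}}{4}) = \frac{1}{2}.
So G(y) = \frac{1}{2} - \frac{5 \log{\left(y^{2} + 3 \right)}}{4}.
Check: d/dy[\frac{1}{2} - \frac{5 \log{\left(y^{2} + 3 \right)}}{4}] = - \frac{5 y}{2 y^{2} + 6} = G'(y).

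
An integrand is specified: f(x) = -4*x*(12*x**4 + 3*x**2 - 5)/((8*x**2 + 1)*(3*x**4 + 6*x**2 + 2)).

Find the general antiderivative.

Differentiate the proposed F(x) back; it has to land on f(x) exactly.
Check: d/dx[log(4*x**2 + 1/2) - log(x**4 + 2*x**2 + 2/3)] = (-48*x**5 - 12*x**3 + 20*x)/(24*x**6 + 51*x**4 + 22*x**2 + 2), which equals f(x).

F(x) = log(4*x**2 + 1/2) - log(x**4 + 2*x**2 + 2/3) + C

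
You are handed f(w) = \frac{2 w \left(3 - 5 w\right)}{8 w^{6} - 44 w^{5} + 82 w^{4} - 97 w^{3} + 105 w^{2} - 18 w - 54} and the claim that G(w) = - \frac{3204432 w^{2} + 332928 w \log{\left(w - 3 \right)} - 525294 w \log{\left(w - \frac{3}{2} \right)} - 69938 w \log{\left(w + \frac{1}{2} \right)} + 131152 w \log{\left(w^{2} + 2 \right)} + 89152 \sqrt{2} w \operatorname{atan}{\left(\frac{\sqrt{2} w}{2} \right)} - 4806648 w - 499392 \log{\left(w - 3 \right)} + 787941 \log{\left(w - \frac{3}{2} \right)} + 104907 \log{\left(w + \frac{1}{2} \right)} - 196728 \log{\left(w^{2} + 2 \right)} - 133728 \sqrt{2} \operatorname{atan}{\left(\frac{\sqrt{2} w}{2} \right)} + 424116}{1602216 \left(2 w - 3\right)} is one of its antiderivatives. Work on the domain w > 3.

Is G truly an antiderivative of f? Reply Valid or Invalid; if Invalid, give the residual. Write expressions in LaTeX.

Invalid: d/dw[G] - f = -1, which is not 0.

d/dw[G] = \frac{- 8 w^{6} + 44 w^{5} - 82 w^{4} + 97 w^{3} - 115 w^{2} + 24 w + 54}{8 w^{6} - 44 w^{5} + 82 w^{4} - 97 w^{3} + 105 w^{2} - 18 w - 54}
d/dw[G] - f(w) = -1 != 0.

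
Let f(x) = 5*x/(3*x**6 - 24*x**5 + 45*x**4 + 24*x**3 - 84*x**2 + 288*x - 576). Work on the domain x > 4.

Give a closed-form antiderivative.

An antiderivative is F(x) = -955*log(x - 4)/38988 + 5*log(x - 2)/168 + 5*log(x + 2)/1512 - 65*log(x**2 + 3)/15162 + 40*sqrt(3)*atan(sqrt(3)*x/3)/7581 - 5/(171*x - 684).

Factor the denominator (3*(x - 4)**2*(x - 2)*(x + 2)*(x**2 + 3)) and decompose: f = -5*(13*x - 24)/(7581*(x**2 + 3)) + 5/(1512*(x + 2)) + 5/(168*(x - 2)) - 955/(38988*(x - 4)) + 5/(171*(x - 4)**2); each piece integrates to a log, atan, or power term.
Check: d/dx[-955*log(x - 4)/38988 + 5*log(x - 2)/168 + 5*log(x + 2)/1512 - 65*log(x**2 + 3)/15162 + 40*sqrt(3)*atan(sqrt(3)*x/3)/7581 - 5/(171*x - 684)] = 5*x/(3*x**6 - 24*x**5 + 45*x**4 + 24*x**3 - 84*x**2 + 288*x - 576) = f(x).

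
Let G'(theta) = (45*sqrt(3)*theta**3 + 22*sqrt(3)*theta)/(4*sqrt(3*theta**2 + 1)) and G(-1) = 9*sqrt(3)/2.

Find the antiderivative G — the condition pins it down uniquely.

Recognize the product-rule pattern: G'(theta) = u'v + uv' with u = -3*sqrt(theta**2 + 1/3), v = -5*theta**2/4 - 1, so integration by parts undoes it.
A general antiderivative is -3*(-5*theta**2/4 - 1)*sqrt(theta**2 + 1/3) + C.
The condition gives C = 9*sqrt(3)/2 - (9*sqrt(3)/2) = 0.
So G(theta) = -sqrt(3)*(-5*theta**2 - 4)*sqrt(3*theta**2 + 1)/4.
Check: d/dtheta[-sqrt(3)*(-5*theta**2 - 4)*sqrt(3*theta**2 + 1)/4] = (45*sqrt(3)*theta**3 + 22*sqrt(3)*theta)/(4*sqrt(3*theta**2 + 1)) = G'(theta).

G(theta) = -sqrt(3)*(-5*theta**2 - 4)*sqrt(3*theta**2 + 1)/4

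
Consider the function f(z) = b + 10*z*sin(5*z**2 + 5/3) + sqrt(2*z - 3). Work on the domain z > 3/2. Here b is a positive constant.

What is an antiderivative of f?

Integrate term by term and add the pieces.
Check: d/dz[(3*b*z + 2*z*sqrt(2*z - 3) - 3*sqrt(2*z - 3) - 3*cos(5*z**2 + 5/3))/3] = (b*sqrt(2*z - 3) + 10*z*sqrt(2*z - 3)*sin(5*z**2 + 5/3) + 2*z - 3)/sqrt(2*z - 3), which equals f(z).

An antiderivative is F(z) = (3*b*z + 2*z*sqrt(2*z - 3) - 3*sqrt(2*z - 3) - 3*cos(5*z**2 + 5/3))/3.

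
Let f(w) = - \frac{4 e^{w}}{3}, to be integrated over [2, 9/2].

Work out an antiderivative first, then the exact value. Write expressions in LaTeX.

An antiderivative F(w) passes only if d/dw[F] lands on f(w) exactly.
F(w) = - \frac{4 e^{w}}{3} is an antiderivative of f.
Check: d/dw[- \frac{4 e^{w}}{3}] = - \frac{4 e^{w}}{3} = f(w).
F(9/2) = - \frac{4 e^{\frac{9}{2}}}{3}; F(2) = - \frac{4 e^{2}}{3}.
Integral = F(9/2) - F(2) = - \frac{4 e^{\frac{9}{2}}}{3} + \frac{4 e^{2}}{3}.

Antiderivative: F(w) = - \frac{4 e^{w}}{3}; value = - \frac{4 e^{\frac{9}{2}}}{3} + \frac{4 e^{2}}{3}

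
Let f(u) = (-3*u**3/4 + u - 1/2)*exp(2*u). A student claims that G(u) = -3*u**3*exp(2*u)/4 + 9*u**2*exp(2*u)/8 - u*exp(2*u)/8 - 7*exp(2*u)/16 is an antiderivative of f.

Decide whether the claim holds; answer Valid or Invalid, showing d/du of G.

d/du[G] = -3*u**3*exp(2*u)/2 + 2*u*exp(2*u) - exp(2*u)
d/du[G] - f(u) = -3*u**3*exp(2*u)/4 + u*exp(2*u) - exp(2*u)/2 != 0.

Invalid: d/du[G] - f = -3*u**3*exp(2*u)/4 + u*exp(2*u) - exp(2*u)/2, which is not 0.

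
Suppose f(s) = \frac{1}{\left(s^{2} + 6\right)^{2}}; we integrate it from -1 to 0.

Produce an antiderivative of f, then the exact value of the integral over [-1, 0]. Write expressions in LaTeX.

Differentiate the proposed F(s) back; it has to land on f(s) exactly.
F(s) = \frac{s}{12 s^{2} + 72} + \frac{\sqrt{6} \operatorname{atan}{\left(\frac{\sqrt{6} s}{6} \right)}}{72} is an antiderivative of f.
Check: d/ds[\frac{s}{12 s^{2} + 72} + \frac{\sqrt{6} \operatorname{atan}{\left(\frac{\sqrt{6} s}{6} \right)}}{72}] = \frac{1}{s^{4} + 12 s^{2} + 36}, which equals f(s).
F(0) = 0; F(-1) = - \frac{\sqrt{6} \operatorname{atan}{\left(\frac{\sqrt{6}}{6} \right)}}{72} - \frac{1}{84}.
Integral = F(0) - F(-1) = \frac{1}{84} + \frac{\sqrt{6} \operatorname{atan}{\left(\frac{\sqrt{6}}{6} \right)}}{72}.

Antiderivative: F(s) = \frac{s}{12 s^{2} + 72} + \frac{\sqrt{6} \operatorname{atan}{\left(\frac{\sqrt{6} s}{6} \right)}}{72}; value = \frac{1}{84} + \frac{\sqrt{6} \operatorname{atan}{\left(\frac{\sqrt{6}}{6} \right)}}{72}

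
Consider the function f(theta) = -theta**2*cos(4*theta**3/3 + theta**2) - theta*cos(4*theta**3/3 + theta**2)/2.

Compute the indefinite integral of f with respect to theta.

f matches the chain-rule pattern g'(h)*h' with inner function h(theta) = 4*theta**3/3 + theta**2; substituting u = h(theta) collapses the integral.
Check: d/dtheta[-sin(4*theta**3/3 + theta**2)/4] = -theta**2*cos(4*theta**3/3 + theta**2) - theta*cos(4*theta**3/3 + theta**2)/2 = f(theta).

F(theta) = -sin(4*theta**3/3 + theta**2)/4 + C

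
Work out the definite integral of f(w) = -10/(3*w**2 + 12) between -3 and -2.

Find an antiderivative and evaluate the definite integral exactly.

A candidate is checked by its d/dw: the result must match f(w).
F(w) = -5*atan(w/2)/3 is an antiderivative of f.
Check: d/dw[-5*atan(w/2)/3] = -10/(3*w**2 + 12) = f(w).
F(-2) = 5*pi/12; F(-3) = 5*atan(3/2)/3.
Integral = F(-2) - F(-3) = -5*atan(3/2)/3 + 5*pi/12.

Antiderivative: F(w) = -5*atan(w/2)/3; value = -5*atan(3/2)/3 + 5*pi/12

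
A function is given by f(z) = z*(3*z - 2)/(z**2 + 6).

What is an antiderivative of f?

A candidate is checked by its d/dz: the result must match f(z).
Check: d/dz[3*z - log(z**2 + 6) - 3*sqrt(6)*atan(sqrt(6)*z/6)] = (3*z**2 - 2*z)/(z**2 + 6), which equals f(z).

An antiderivative is F(z) = 3*z - log(z**2 + 6) - 3*sqrt(6)*atan(sqrt(6)*z/6).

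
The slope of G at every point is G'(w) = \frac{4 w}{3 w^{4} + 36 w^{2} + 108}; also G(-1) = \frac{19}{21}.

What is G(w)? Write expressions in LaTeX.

G(w) = 1 - \frac{1}{\frac{3 w^{2}}{2} + 9}

G'(w) matches the chain-rule pattern g'(h)*h' with inner function h(w) = \frac{w^{2}}{2} + 3; substituting u = h(w) collapses the integral.
A general antiderivative is - \frac{1}{3 \left(\frac{w^{2}}{2} + 3\right)} + C.
The condition gives C = \frac{19}{21} - (- \frac{2}{21}) = 1.
So G(w) = 1 - \frac{1}{\frac{3 w^{2}}{2} + 9}.
Check: d/dw[1 - \frac{1}{\frac{3 w^{2}}{2} + 9}] = \frac{4 w}{3 w^{4} + 36 w^{2} + 108} = G'(w).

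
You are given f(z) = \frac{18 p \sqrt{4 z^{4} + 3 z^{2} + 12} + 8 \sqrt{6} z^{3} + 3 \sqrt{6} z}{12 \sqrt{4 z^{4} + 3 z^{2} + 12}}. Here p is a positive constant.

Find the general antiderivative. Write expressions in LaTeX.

Any candidate F(z) must reproduce f(z) exactly when differentiated.
Check: d/dz[\frac{3 p z}{2} + \frac{\sqrt{\frac{2 z^{4}}{3} + \frac{z^{2}}{2} + 2}}{2}] = \frac{18 p \sqrt{4 z^{4} + 3 z^{2} + 12} + 8 \sqrt{6} z^{3} + 3 \sqrt{6} z}{12 \sqrt{4 z^{4} + 3 z^{2} + 12}} = f(z).

F(z) = \frac{3 p z}{2} + \frac{\sqrt{\frac{2 z^{4}}{3} + \frac{z^{2}}{2} + 2}}{2} + C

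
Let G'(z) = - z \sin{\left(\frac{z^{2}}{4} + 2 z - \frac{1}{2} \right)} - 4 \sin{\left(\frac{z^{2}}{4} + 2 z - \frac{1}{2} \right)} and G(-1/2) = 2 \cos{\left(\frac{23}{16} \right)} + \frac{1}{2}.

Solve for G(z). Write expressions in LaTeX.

G(z) = 2 \cos{\left(\frac{z^{2}}{4} + 2 z - \frac{1}{2} \right)} + \frac{1}{2}

G'(z) matches the chain-rule pattern g'(h)*h' with inner function h(z) = \frac{z^{2}}{4} + 2 z - \frac{1}{2}; substituting u = h(z) collapses the integral.
A general antiderivative is 2 \cos{\left(\frac{z^{2}}{4} + 2 z - \frac{1}{2} \right)} + C.
The condition gives C = 2 \cos{\left(\frac{23}{16} \right)} + \frac{1}{2} - (2 \cos{\left(\frac{23}{16} \right)}) = \frac{1}{2}.
So G(z) = 2 \cos{\left(\frac{z^{2}}{4} + 2 z - \frac{1}{2} \right)} + \frac{1}{2}.
Check: d/dz[2 \cos{\left(\frac{z^{2}}{4} + 2 z - \frac{1}{2} \right)} + \frac{1}{2}] = - z \sin{\left(\frac{z^{2}}{4} + 2 z - \frac{1}{2} \right)} - 4 \sin{\left(\frac{z^{2}}{4} + 2 z - \frac{1}{2} \right)} = G'(z).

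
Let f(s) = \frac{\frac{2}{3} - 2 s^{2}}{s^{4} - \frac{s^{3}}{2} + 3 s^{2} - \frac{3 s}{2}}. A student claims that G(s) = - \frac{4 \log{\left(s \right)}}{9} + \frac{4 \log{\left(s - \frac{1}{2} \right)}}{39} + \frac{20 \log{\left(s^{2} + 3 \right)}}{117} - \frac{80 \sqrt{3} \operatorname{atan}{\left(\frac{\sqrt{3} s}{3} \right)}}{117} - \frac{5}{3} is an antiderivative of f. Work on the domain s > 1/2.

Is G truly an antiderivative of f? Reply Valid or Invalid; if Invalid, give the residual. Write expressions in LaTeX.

Valid. The derivative of G reproduces f.

d/ds[G] = \frac{4 - 12 s^{2}}{6 s^{4} - 3 s^{3} + 18 s^{2} - 9 s}
This equals f(s) exactly, so the claim holds.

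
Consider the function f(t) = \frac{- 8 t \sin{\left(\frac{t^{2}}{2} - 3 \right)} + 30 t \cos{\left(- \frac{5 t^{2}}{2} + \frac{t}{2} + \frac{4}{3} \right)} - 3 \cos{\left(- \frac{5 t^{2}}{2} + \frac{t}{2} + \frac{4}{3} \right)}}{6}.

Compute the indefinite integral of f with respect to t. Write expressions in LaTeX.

F(t) = - \sin{\left(- \frac{5 t^{2}}{2} + \frac{t}{2} + \frac{4}{3} \right)} + \frac{4 \cos{\left(\frac{t^{2}}{2} - 3 \right)}}{3} + C

For F(t) to be correct the identity F'(t) - f(t) = 0 must hold.
Check: d/dt[- \sin{\left(- \frac{5 t^{2}}{2} + \frac{t}{2} + \frac{4}{3} \right)} + \frac{4 \cos{\left(\frac{t^{2}}{2} - 3 \right)}}{3}] = - \frac{4 t \sin{\left(\frac{t^{2}}{2} - 3 \right)}}{3} + 5 t \cos{\left(- \frac{5 t^{2}}{2} + \frac{t}{2} + \frac{4}{3} \right)} - \frac{\cos{\left(- \frac{5 t^{2}}{2} + \frac{t}{2} + \frac{4}{3} \right)}}{2}, which equals f(t).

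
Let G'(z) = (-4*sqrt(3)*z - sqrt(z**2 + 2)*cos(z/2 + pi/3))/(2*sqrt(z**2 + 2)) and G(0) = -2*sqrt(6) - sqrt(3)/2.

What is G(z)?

G(z) = -2*sqrt(3)*sqrt(z**2 + 2) - sin(z/2 + pi/3)

A first test for any G(z): its z-derivative must equal the given G'(z).
A general antiderivative is -2*sqrt(3*z**2 + 6) - sin(z/2 + pi/3) + C.
The condition gives C = -2*sqrt(6) - sqrt(3)/2 - (-2*sqrt(6) - sqrt(3)/2) = 0.
So G(z) = -2*sqrt(3)*sqrt(z**2 + 2) - sin(z/2 + pi/3).
Check: d/dz[-2*sqrt(3)*sqrt(z**2 + 2) - sin(z/2 + pi/3)] = (-4*sqrt(3)*z - sqrt(z**2 + 2)*cos(z/2 + pi/3))/(2*sqrt(z**2 + 2)) = G'(z).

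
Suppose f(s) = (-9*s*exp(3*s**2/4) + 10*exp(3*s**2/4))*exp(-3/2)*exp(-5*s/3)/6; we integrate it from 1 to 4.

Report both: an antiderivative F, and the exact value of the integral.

The substitution u = 3*s**2/4 - 5*s/3 - 3/2 works: f is exactly (dF/du)*(du/ds) for that inner function.
F(s) = -exp(-3/2)*exp(-5*s/3)*exp(3*s**2/4) is an antiderivative of f.
Check: d/ds[-exp(-3/2)*exp(-5*s/3)*exp(3*s**2/4)] = (-9*s*exp(3*s**2/4) + 10*exp(3*s**2/4))*exp(-3/2)*exp(-5*s/3)/6 = f(s).
F(4) = -exp(23/6); F(1) = -exp(-29/12).
Integral = F(4) - F(1) = -exp(23/6) + exp(-29/12).

Antiderivative: F(s) = -exp(-3/2)*exp(-5*s/3)*exp(3*s**2/4); value = -exp(23/6) + exp(-29/12)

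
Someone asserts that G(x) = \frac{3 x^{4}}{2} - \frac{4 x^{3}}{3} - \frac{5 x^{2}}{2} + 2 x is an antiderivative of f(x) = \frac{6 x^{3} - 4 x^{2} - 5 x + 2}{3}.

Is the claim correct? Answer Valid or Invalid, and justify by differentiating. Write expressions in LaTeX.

d/dx[G] = 6 x^{3} - 4 x^{2} - 5 x + 2
d/dx[G] - f(x) = 4 x^{3} - \frac{8 x^{2}}{3} - \frac{10 x}{3} + \frac{4}{3} != 0.

Invalid: d/dx[G] - f = 4 x^{3} - \frac{8 x^{2}}{3} - \frac{10 x}{3} + \frac{4}{3}, which is not 0.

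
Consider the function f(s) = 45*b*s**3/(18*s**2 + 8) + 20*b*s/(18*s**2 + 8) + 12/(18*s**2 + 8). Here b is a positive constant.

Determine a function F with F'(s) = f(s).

The integrand splits into summands that can be handled one at a time.
Check: d/ds[(5*b*s**2 + 4*atan(3*s/2))/4] = (45*b*s**3 + 20*b*s + 12)/(18*s**2 + 8), which equals f(s).

An antiderivative is F(s) = (5*b*s**2 + 4*atan(3*s/2))/4.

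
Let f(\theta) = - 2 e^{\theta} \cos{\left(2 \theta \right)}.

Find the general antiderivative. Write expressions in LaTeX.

Since d/d\theta undoes antidifferentiation here, F'(\theta) = f(\theta) is required of F(\theta).
Check: d/d\theta[- \frac{4 e^{\theta} \sin{\left(2 \theta \right)}}{5} - \frac{2 e^{\theta} \cos{\left(2 \theta \right)}}{5}] = - 2 e^{\theta} \cos{\left(2 \theta \right)} = f(\theta).

F(\theta) = - \frac{4 e^{\theta} \sin{\left(2 \theta \right)}}{5} - \frac{2 e^{\theta} \cos{\left(2 \theta \right)}}{5} + C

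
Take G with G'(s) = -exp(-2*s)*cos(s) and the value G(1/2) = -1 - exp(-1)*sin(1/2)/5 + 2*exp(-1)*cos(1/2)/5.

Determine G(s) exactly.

G(s) = (-5*exp(2*s) - sin(s) + 2*cos(s))*exp(-2*s)/5

A first test for any G(s): its s-derivative must equal the given G'(s).
A general antiderivative is -exp(-2*s)*sin(s)/5 + 2*exp(-2*s)*cos(s)/5 + C.
The condition gives C = -1 - exp(-1)*sin(1/2)/5 + 2*exp(-1)*cos(1/2)/5 - (-exp(-1)*sin(1/2)/5 + 2*exp(-1)*cos(1/2)/5) = -1.
So G(s) = (-5*exp(2*s) - sin(s) + 2*cos(s))*exp(-2*s)/5.
Check: d/ds[(-5*exp(2*s) - sin(s) + 2*cos(s))*exp(-2*s)/5] = -exp(-2*s)*cos(s) = G'(s).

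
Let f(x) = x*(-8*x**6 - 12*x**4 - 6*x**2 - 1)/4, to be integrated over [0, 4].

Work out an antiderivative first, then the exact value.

The substitution u = x**2/2 + 1/4 works: f is exactly (dF/du)*(du/dx) for that inner function.
F(x) = -x**8/4 - x**6/2 - 3*x**4/8 - x**2/8 is an antiderivative of f.
Check: d/dx[-x**8/4 - x**6/2 - 3*x**4/8 - x**2/8] = -2*x**7 - 3*x**5 - 3*x**3/2 - x/4, which equals f(x).
F(4) = -18530; F(0) = 0.
Integral = F(4) - F(0) = -18530.

Antiderivative: F(x) = -x**8/4 - x**6/2 - 3*x**4/8 - x**2/8; value = -18530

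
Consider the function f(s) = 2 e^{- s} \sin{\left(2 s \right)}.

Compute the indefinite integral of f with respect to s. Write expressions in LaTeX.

A candidate is checked by its d/ds: the result must match f(s).
Check: d/ds[\frac{2 \left(- \sin{\left(2 s \right)} - 2 \cos{\left(2 s \right)}\right) e^{- s}}{5}] = 2 e^{- s} \sin{\left(2 s \right)} = f(s).

F(s) = \frac{2 \left(- \sin{\left(2 s \right)} - 2 \cos{\left(2 s \right)}\right) e^{- s}}{5} + C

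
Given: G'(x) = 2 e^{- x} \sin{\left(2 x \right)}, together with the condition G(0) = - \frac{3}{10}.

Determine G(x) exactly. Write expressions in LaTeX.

G(x) = - \frac{\left(- 5 e^{x} + 4 \sin{\left(2 x \right)} + 8 \cos{\left(2 x \right)}\right) e^{- x}}{10}

Check a candidate G(x) by differentiating: d/dx[G] must match the given G'(x).
A general antiderivative is - \frac{2 e^{- x} \sin{\left(2 x \right)}}{5} - \frac{4 e^{- x} \cos{\left(2 x \right)}}{5} + C.
The condition gives C = - \frac{3}{10} - (- \frac{4}{5}) = \frac{1}{2}.
So G(x) = - \frac{\left(- 5 e^{x} + 4 \sin{\left(2 x \right)} + 8 \cos{\left(2 x \right)}\right) e^{- x}}{10}.
Check: d/dx[- \frac{\left(- 5 e^{x} + 4 \sin{\left(2 x \right)} + 8 \cos{\left(2 x \right)}\right) e^{- x}}{10}] = 2 e^{- x} \sin{\left(2 x \right)} = G'(x).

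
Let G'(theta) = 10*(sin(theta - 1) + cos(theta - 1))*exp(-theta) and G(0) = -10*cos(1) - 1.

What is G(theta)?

G(theta) = (-exp(theta) - 10*cos(theta - 1))*exp(-theta)

G'(theta) has the shape u'v + uv' for u = -10*cos(theta - 1) and v = exp(-theta) — it is the derivative of the product u*v.
A general antiderivative is -10*exp(-theta)*cos(theta - 1) + C.
The condition gives C = -10*cos(1) - 1 - (-10*cos(1)) = -1.
So G(theta) = (-exp(theta) - 10*cos(theta - 1))*exp(-theta).
Check: d/dtheta[(-exp(theta) - 10*cos(theta - 1))*exp(-theta)] = (10*sin(theta - 1) + 10*cos(theta - 1))*exp(-theta), which equals G'(theta).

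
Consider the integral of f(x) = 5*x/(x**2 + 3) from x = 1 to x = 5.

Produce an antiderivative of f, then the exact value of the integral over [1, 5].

Antiderivative: F(x) = 5*log(x**2 + 3)/2; value = -5*log(4)/2 + 5*log(28)/2

f matches the chain-rule pattern g'(h)*h' with inner function h(x) = x**2 + 3; substituting u = h(x) collapses the integral.
F(x) = 5*log(x**2 + 3)/2 is an antiderivative of f.
Check: d/dx[5*log(x**2 + 3)/2] = 5*x/(x**2 + 3) = f(x).
F(5) = 5*log(28)/2; F(1) = 5*log(4)/2.
Integral = F(5) - F(1) = -5*log(4)/2 + 5*log(28)/2.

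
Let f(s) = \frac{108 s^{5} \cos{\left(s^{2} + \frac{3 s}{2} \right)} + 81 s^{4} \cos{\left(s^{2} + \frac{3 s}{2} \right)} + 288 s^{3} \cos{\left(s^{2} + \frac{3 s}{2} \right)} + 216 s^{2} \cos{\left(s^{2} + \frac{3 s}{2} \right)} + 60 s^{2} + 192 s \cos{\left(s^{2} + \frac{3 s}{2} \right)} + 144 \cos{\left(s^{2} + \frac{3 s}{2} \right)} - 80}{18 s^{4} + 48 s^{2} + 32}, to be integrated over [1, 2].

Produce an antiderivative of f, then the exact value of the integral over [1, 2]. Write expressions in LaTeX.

Antiderivative: F(s) = \frac{9 s^{2} \sin{\left(s^{2} + \frac{3 s}{2} \right)} - 10 s + 12 \sin{\left(s^{2} + \frac{3 s}{2} \right)}}{3 s^{2} + 4}; value = - 3 \sin{\left(\frac{5}{2} \right)} + \frac{5}{28} + 3 \sin{\left(7 \right)}

An antiderivative F(s) passes only if d/ds[F] lands on f(s) exactly.
F(s) = \frac{9 s^{2} \sin{\left(s^{2} + \frac{3 s}{2} \right)} - 10 s + 12 \sin{\left(s^{2} + \frac{3 s}{2} \right)}}{3 s^{2} + 4} is an antiderivative of f.
Check: d/ds[\frac{9 s^{2} \sin{\left(s^{2} + \frac{3 s}{2} \right)} - 10 s + 12 \sin{\left(s^{2} + \frac{3 s}{2} \right)}}{3 s^{2} + 4}] = \frac{108 s^{5} \cos{\left(s^{2} + \frac{3 s}{2} \right)} + 81 s^{4} \cos{\left(s^{2} + \frac{3 s}{2} \right)} + 288 s^{3} \cos{\left(s^{2} + \frac{3 s}{2} \right)} + 216 s^{2} \cos{\left(s^{2} + \frac{3 s}{2} \right)} + 60 s^{2} + 192 s \cos{\left(s^{2} + \frac{3 s}{2} \right)} + 144 \cos{\left(s^{2} + \frac{3 s}{2} \right)} - 80}{18 s^{4} + 48 s^{2} + 32} = f(s).
F(2) = - \frac{5}{4} + 3 \sin{\left(7 \right)}; F(1) = - \frac{10}{7} + 3 \sin{\left(\frac{5}{2} \right)}.
Integral = F(2) - F(1) = - 3 \sin{\left(\frac{5}{2} \right)} + \frac{5}{28} + 3 \sin{\left(7 \right)}.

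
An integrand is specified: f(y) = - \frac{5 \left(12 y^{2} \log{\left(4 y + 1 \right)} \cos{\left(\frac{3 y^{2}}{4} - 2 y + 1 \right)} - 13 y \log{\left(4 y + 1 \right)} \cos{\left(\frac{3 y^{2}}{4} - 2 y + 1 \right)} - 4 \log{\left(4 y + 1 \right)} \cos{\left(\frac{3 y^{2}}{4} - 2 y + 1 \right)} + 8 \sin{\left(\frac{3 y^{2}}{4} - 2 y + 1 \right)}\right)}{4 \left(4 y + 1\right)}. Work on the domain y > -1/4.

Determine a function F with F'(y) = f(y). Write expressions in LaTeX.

An antiderivative is F(y) = - \frac{5 \log{\left(4 y + 1 \right)} \sin{\left(\frac{3 y^{2}}{4} - 2 y + 1 \right)}}{2}.

Recognize the product-rule pattern: f = u'v + uv' with u = - \frac{5 \log{\left(4 y + 1 \right)}}{2}, v = \sin{\left(\frac{3 y^{2}}{4} - 2 y + 1 \right)}, so integration by parts undoes it.
Check: d/dy[- \frac{5 \log{\left(4 y + 1 \right)} \sin{\left(\frac{3 y^{2}}{4} - 2 y + 1 \right)}}{2}] = \frac{- 60 y^{2} \log{\left(4 y + 1 \right)} \cos{\left(\frac{3 y^{2}}{4} - 2 y + 1 \right)} + 65 y \log{\left(4 y + 1 \right)} \cos{\left(\frac{3 y^{2}}{4} - 2 y + 1 \right)} + 20 \log{\left(4 y + 1 \right)} \cos{\left(\frac{3 y^{2}}{4} - 2 y + 1 \right)} - 40 \sin{\left(\frac{3 y^{2}}{4} - 2 y + 1 \right)}}{16 y + 4}, which equals f(y).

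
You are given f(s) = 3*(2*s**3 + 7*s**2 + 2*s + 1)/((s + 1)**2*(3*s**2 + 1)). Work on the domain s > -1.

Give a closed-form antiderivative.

An antiderivative F(s) passes only if d/ds[F] lands on f(s) exactly.
Check: d/ds[log(4*s**2 + 4/3) - 3/(s + 1)] = (6*s**3 + 21*s**2 + 6*s + 3)/(3*s**4 + 6*s**3 + 4*s**2 + 2*s + 1), which equals f(s).

An antiderivative is F(s) = log(4*s**2 + 4/3) - 3/(s + 1).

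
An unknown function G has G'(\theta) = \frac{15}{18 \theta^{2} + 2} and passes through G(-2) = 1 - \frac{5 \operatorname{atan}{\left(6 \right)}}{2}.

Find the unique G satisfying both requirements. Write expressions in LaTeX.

Recover the given G'(\theta) by differentiating a candidate G(\theta); any mismatch rules it out.
A general antiderivative is \frac{5 \operatorname{atan}{\left(3 \theta \right)}}{2} + C.
The condition gives C = 1 - \frac{5 \operatorname{atan}{\left(6 \right)}}{2} - (- \frac{5 \operatorname{atan}{\left(6 \right)}}{2}) = 1.
So G(\theta) = \frac{5 \operatorname{atan}{\left(3 \theta \right)}}{2} + 1.
Check: d/d\theta[\frac{5 \operatorname{atan}{\left(3 \theta \right)}}{2} + 1] = \frac{15}{18 \theta^{2} + 2} = G'(\theta).

G(\theta) = \frac{5 \operatorname{atan}{\left(3 \theta \right)}}{2} + 1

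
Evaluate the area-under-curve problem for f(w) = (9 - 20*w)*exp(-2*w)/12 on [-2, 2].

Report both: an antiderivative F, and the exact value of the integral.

Recognize the product-rule pattern: f = u'v + uv' with u = 5*w/6 + 1/24, v = exp(-2*w), so integration by parts undoes it.
F(w) = (20*w + 1)*exp(-2*w)/24 is an antiderivative of f.
Check: d/dw[(20*w + 1)*exp(-2*w)/24] = (9 - 20*w)*exp(-2*w)/12 = f(w).
F(2) = 41*exp(-4)/24; F(-2) = -13*exp(4)/8.
Integral = F(2) - F(-2) = 41*exp(-4)/24 + 13*exp(4)/8.

Antiderivative: F(w) = (20*w + 1)*exp(-2*w)/24; value = 41*exp(-4)/24 + 13*exp(4)/8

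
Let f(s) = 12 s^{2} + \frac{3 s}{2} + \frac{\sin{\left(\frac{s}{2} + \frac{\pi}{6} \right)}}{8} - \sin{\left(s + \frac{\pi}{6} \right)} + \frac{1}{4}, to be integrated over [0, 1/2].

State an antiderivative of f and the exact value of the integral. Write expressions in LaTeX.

Antiderivative: F(s) = \frac{16 s^{3} + 3 s^{2} + s - \cos{\left(\frac{s}{2} + \frac{\pi}{6} \right)} + 4 \cos{\left(s + \frac{\pi}{6} \right)} + 12}{4}; value = - \frac{3 \sqrt{3}}{8} - \frac{\cos{\left(\frac{1}{4} + \frac{\pi}{6} \right)}}{4} + \cos{\left(\frac{1}{2} + \frac{\pi}{6} \right)} + \frac{13}{16}

The integrand splits into summands that can be handled one at a time.
F(s) = \frac{16 s^{3} + 3 s^{2} + s - \cos{\left(\frac{s}{2} + \frac{\pi}{6} \right)} + 4 \cos{\left(s + \frac{\pi}{6} \right)} + 12}{4} is an antiderivative of f.
Check: d/ds[\frac{16 s^{3} + 3 s^{2} + s - \cos{\left(\frac{s}{2} + \frac{\pi}{6} \right)} + 4 \cos{\left(s + \frac{\pi}{6} \right)} + 12}{4}] = 12 s^{2} + \frac{3 s}{2} + \frac{\sin{\left(\frac{s}{2} + \frac{\pi}{6} \right)}}{8} - \sin{\left(s + \frac{\pi}{6} \right)} + \frac{1}{4} = f(s).
F(1/2) = - \frac{\cos{\left(\frac{1}{4} + \frac{\pi}{6} \right)}}{4} + \cos{\left(\frac{1}{2} + \frac{\pi}{6} \right)} + \frac{61}{16}; F(0) = \frac{3 \sqrt{3}}{8} + 3.
Integral = F(1/2) - F(0) = - \frac{3 \sqrt{3}}{8} - \frac{\cos{\left(\frac{1}{4} + \frac{\pi}{6} \right)}}{4} + \cos{\left(\frac{1}{2} + \frac{\pi}{6} \right)} + \frac{13}{16}.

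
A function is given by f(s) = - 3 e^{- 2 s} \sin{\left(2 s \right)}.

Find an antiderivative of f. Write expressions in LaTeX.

Differentiate the proposed F(s) back; it has to land on f(s) exactly.
Check: d/ds[\frac{3 \left(\sin{\left(2 s \right)} + \cos{\left(2 s \right)}\right) e^{- 2 s}}{4}] = - 3 e^{- 2 s} \sin{\left(2 s \right)} = f(s).

An antiderivative is F(s) = \frac{3 \left(\sin{\left(2 s \right)} + \cos{\left(2 s \right)}\right) e^{- 2 s}}{4}.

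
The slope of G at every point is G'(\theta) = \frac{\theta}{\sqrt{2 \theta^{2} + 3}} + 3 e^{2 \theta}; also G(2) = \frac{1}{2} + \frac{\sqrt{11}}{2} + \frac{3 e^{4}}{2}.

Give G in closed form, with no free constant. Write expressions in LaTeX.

G(\theta) = \frac{\sqrt{2 \theta^{2} + 3}}{2} + \frac{3 e^{2 \theta}}{2} + \frac{1}{2}

The integrand splits into summands that can be handled one at a time.
A general antiderivative is \frac{\sqrt{2 \theta^{2} + 3}}{2} + \frac{3 e^{2 \theta}}{2} + C.
The condition gives C = \frac{1}{2} + \frac{\sqrt{11}}{2} + \frac{3 e^{4}}{2} - (\frac{\sqrt{11}}{2} + \frac{3 e^{4}}{2}) = \frac{1}{2}.
So G(\theta) = \frac{\sqrt{2 \theta^{2} + 3}}{2} + \frac{3 e^{2 \theta}}{2} + \frac{1}{2}.
Check: d/d\theta[\frac{\sqrt{2 \theta^{2} + 3}}{2} + \frac{3 e^{2 \theta}}{2} + \frac{1}{2}] = \frac{\theta + 3 \sqrt{2 \theta^{2} + 3} e^{2 \theta}}{\sqrt{2 \theta^{2} + 3}}, which equals G'(\theta).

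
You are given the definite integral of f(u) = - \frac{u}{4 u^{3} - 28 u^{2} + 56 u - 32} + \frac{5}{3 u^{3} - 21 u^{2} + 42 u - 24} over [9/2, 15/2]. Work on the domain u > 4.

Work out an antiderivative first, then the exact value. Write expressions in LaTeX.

Factor the denominator (12 \left(u - 4\right) \left(u - 2\right) \left(u - 1\right)) and decompose: f = \frac{17}{36 \left(u - 1\right)} - \frac{7}{12 \left(u - 2\right)} + \frac{1}{9 \left(u - 4\right)}; each piece integrates to a log, atan, or power term.
F(u) = \frac{\log{\left(u - 4 \right)}}{9} - \frac{7 \log{\left(u - 2 \right)}}{12} + \frac{17 \log{\left(u - 1 \right)}}{36} is an antiderivative of f.
Check: d/du[\frac{\log{\left(u - 4 \right)}}{9} - \frac{7 \log{\left(u - 2 \right)}}{12} + \frac{17 \log{\left(u - 1 \right)}}{36}] = \frac{20 - 3 u}{12 u^{3} - 84 u^{2} + 168 u - 96}, which equals f(u).
F(15/2) = - \frac{7 \log{\left(\frac{11}{2} \right)}}{12} + \frac{\log{\left(\frac{7}{2} \right)}}{9} + \frac{17 \log{\left(\frac{13}{2} \right)}}{36}; F(9/2) = - \frac{7 \log{\left(\frac{5}{2} \right)}}{12} - \frac{\log{\left(2 \right)}}{9} + \frac{17 \log{\left(\frac{7}{2} \right)}}{36}.
Integral = F(15/2) - F(9/2) = - \frac{7 \log{\left(\frac{11}{2} \right)}}{12} - \frac{13 \log{\left(\frac{7}{2} \right)}}{36} + \frac{\log{\left(2 \right)}}{9} + \frac{7 \log{\left(\frac{5}{2} \right)}}{12} + \frac{17 \log{\left(\frac{13}{2} \right)}}{36}.

Antiderivative: F(u) = \frac{\log{\left(u - 4 \right)}}{9} - \frac{7 \log{\left(u - 2 \right)}}{12} + \frac{17 \log{\left(u - 1 \right)}}{36}; value = - \frac{7 \log{\left(\frac{11}{2} \right)}}{12} - \frac{13 \log{\left(\frac{7}{2} \right)}}{36} + \frac{\log{\left(2 \right)}}{9} + \frac{7 \log{\left(\frac{5}{2} \right)}}{12} + \frac{17 \log{\left(\frac{13}{2} \right)}}{36}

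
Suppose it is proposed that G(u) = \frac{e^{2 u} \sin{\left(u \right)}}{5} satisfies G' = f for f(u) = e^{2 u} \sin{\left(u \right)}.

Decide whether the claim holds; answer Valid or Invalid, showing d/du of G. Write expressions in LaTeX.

Invalid: d/du[G] - f = - \frac{3 e^{2 u} \sin{\left(u \right)}}{5} + \frac{e^{2 u} \cos{\left(u \right)}}{5}, which is not 0.

d/du[G] = \frac{2 e^{2 u} \sin{\left(u \right)}}{5} + \frac{e^{2 u} \cos{\left(u \right)}}{5}
d/du[G] - f(u) = - \frac{3 e^{2 u} \sin{\left(u \right)}}{5} + \frac{e^{2 u} \cos{\left(u \right)}}{5} != 0.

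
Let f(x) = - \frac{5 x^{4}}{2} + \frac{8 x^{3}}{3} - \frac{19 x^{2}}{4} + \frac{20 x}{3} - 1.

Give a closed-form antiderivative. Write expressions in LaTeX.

An antiderivative is F(x) = - \frac{6 x^{5} - 8 x^{4} + 19 x^{3} - 40 x^{2} + 12 x + 24}{12}.

The integrand splits into summands that can be handled one at a time.
Check: d/dx[- \frac{6 x^{5} - 8 x^{4} + 19 x^{3} - 40 x^{2} + 12 x + 24}{12}] = - \frac{5 x^{4}}{2} + \frac{8 x^{3}}{3} - \frac{19 x^{2}}{4} + \frac{20 x}{3} - 1 = f(x).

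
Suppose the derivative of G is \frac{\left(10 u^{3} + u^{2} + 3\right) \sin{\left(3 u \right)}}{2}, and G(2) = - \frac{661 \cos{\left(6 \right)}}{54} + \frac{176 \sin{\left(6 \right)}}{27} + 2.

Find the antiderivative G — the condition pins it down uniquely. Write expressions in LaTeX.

G(u) = - \frac{90 u^{3} \cos{\left(3 u \right)} - 90 u^{2} \sin{\left(3 u \right)} + 9 u^{2} \cos{\left(3 u \right)} - 6 u \sin{\left(3 u \right)} - 60 u \cos{\left(3 u \right)} + 20 \sin{\left(3 u \right)} + 25 \cos{\left(3 u \right)} - 108}{54}

A first test for any G(u): its u-derivative must equal the given G'(u).
A general antiderivative is - \frac{5 u^{3} \cos{\left(3 u \right)}}{3} + \frac{5 u^{2} \sin{\left(3 u \right)}}{3} - \frac{u^{2} \cos{\left(3 u \right)}}{6} + \frac{u \sin{\left(3 u \right)}}{9} + \frac{10 u \cos{\left(3 u \right)}}{9} - \frac{10 \sin{\left(3 u \right)}}{27} - \frac{25 \cos{\left(3 u \right)}}{54} + C.
The condition gives C = - \frac{661 \cos{\left(6 \right)}}{54} + \frac{176 \sin{\left(6 \right)}}{27} + 2 - (- \frac{661 \cos{\left(6 \right)}}{54} + \frac{176 \sin{\left(6 \right)}}{27}) = 2.
So G(u) = - \frac{90 u^{3} \cos{\left(3 u \right)} - 90 u^{2} \sin{\left(3 u \right)} + 9 u^{2} \cos{\left(3 u \right)} - 6 u \sin{\left(3 u \right)} - 60 u \cos{\left(3 u \right)} + 20 \sin{\left(3 u \right)} + 25 \cos{\left(3 u \right)} - 108}{54}.
Check: d/du[- \frac{90 u^{3} \cos{\left(3 u \right)} - 90 u^{2} \sin{\left(3 u \right)} + 9 u^{2} \cos{\left(3 u \right)} - 6 u \sin{\left(3 u \right)} - 60 u \cos{\left(3 u \right)} + 20 \sin{\left(3 u \right)} + 25 \cos{\left(3 u \right)} - 108}{54}] = 5 u^{3} \sin{\left(3 u \right)} + \frac{u^{2} \sin{\left(3 u \right)}}{2} + \frac{3 \sin{\left(3 u \right)}}{2}, which equals G'(u).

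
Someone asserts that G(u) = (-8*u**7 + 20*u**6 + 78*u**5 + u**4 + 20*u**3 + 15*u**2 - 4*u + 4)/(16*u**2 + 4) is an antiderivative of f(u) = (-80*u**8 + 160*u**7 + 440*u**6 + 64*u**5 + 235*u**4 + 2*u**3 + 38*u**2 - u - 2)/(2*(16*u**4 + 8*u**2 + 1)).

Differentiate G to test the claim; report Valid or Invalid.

d/du[G] = (-80*u**8 + 160*u**7 + 440*u**6 + 64*u**5 + 235*u**4 + 2*u**3 + 38*u**2 - u - 2)/(32*u**4 + 16*u**2 + 2)
This equals f(u) exactly, so the claim holds.

Valid: G'(u) = f(u).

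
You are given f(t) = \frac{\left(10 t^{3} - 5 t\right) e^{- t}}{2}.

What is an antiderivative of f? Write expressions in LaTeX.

An antiderivative is F(t) = \frac{\left(- 10 t^{3} - 30 t^{2} - 55 t - 55\right) e^{- t}}{2}.

Recognize the product-rule pattern: f = u'v + uv' with u = - 5 t^{3} - 15 t^{2} - \frac{55 t}{2} - \frac{55}{2}, v = e^{- t}, so integration by parts undoes it.
Check: d/dt[\frac{\left(- 10 t^{3} - 30 t^{2} - 55 t - 55\right) e^{- t}}{2}] = \frac{\left(10 t^{3} - 5 t\right) e^{- t}}{2} = f(t).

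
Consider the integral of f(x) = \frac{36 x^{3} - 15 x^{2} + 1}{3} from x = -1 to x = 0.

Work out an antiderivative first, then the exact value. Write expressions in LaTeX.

Antiderivative: F(x) = 3 x^{4} - \frac{5 x^{3}}{3} + \frac{x}{3}; value = - \frac{13}{3}

An antiderivative F(x) passes only if d/dx[F] lands on f(x) exactly.
F(x) = 3 x^{4} - \frac{5 x^{3}}{3} + \frac{x}{3} is an antiderivative of f.
Check: d/dx[3 x^{4} - \frac{5 x^{3}}{3} + \frac{x}{3}] = 12 x^{3} - 5 x^{2} + \frac{1}{3}, which equals f(x).
F(0) = 0; F(-1) = \frac{13}{3}.
Integral = F(0) - F(-1) = - \frac{13}{3}.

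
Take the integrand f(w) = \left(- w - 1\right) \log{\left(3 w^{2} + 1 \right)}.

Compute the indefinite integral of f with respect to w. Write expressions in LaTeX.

F(w) = - \frac{3 w^{2} \log{\left(3 w^{2} + 1 \right)} - 3 w^{2} + 6 w \log{\left(3 w^{2} + 1 \right)} - 12 w + \log{\left(w^{2} + \frac{1}{3} \right)} + 4 \sqrt{3} \operatorname{atan}{\left(\sqrt{3} w \right)}}{6} + C

Any candidate F(w) must reproduce f(w) exactly when differentiated.
Check: d/dw[- \frac{3 w^{2} \log{\left(3 w^{2} + 1 \right)} - 3 w^{2} + 6 w \log{\left(3 w^{2} + 1 \right)} - 12 w + \log{\left(w^{2} + \frac{1}{3} \right)} + 4 \sqrt{3} \operatorname{atan}{\left(\sqrt{3} w \right)}}{6}] = - w \log{\left(3 w^{2} + 1 \right)} - \log{\left(3 w^{2} + 1 \right)}, which equals f(w).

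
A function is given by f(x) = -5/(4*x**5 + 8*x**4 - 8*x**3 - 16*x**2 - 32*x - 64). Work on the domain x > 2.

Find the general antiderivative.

F(x) = -5*log(x - 2)/384 + 55*log(x + 2)/1152 - 5*log(x**2 + 2)/288 + 5*sqrt(2)*atan(sqrt(2)*x/2)/144 - 5/(96*x + 192) + C

The denominator factors as 4*(x - 2)*(x + 2)**2*(x**2 + 2); partial fractions split f into directly integrable pieces: -5*(x - 2)/(144*(x**2 + 2)) + 55/(1152*(x + 2)) + 5/(96*(x + 2)**2) - 5/(384*(x - 2)).
Check: d/dx[-5*log(x - 2)/384 + 55*log(x + 2)/1152 - 5*log(x**2 + 2)/288 + 5*sqrt(2)*atan(sqrt(2)*x/2)/144 - 5/(96*x + 192)] = -5/(4*x**5 + 8*x**4 - 8*x**3 - 16*x**2 - 32*x - 64) = f(x).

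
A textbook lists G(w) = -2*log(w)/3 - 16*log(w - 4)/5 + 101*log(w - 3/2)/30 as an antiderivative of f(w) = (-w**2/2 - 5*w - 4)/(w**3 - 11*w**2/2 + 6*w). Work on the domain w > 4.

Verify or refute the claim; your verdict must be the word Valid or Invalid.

Valid. The derivative of G reproduces f.

d/dw[G] = (-w**2 - 10*w - 8)/(2*w**3 - 11*w**2 + 12*w)
This equals f(w) exactly, so the claim holds.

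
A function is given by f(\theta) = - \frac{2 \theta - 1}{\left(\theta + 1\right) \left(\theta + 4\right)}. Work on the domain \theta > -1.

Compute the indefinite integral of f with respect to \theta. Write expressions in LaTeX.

F(\theta) = \log{\left(\theta + 1 \right)} - 3 \log{\left(\theta + 4 \right)} + C

Factor the denominator (\left(\theta + 1\right) \left(\theta + 4\right)) and decompose: f = - \frac{3}{\theta + 4} + \frac{1}{\theta + 1}; each piece integrates to a log, atan, or power term.
Check: d/d\theta[\log{\left(\theta + 1 \right)} - 3 \log{\left(\theta + 4 \right)}] = \frac{1 - 2 \theta}{\theta^{2} + 5 \theta + 4}, which equals f(\theta).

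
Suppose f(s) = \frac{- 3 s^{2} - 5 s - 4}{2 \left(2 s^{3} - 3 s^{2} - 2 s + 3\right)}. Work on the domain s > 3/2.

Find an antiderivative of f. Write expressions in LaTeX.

An antiderivative is F(s) = - \frac{73 \log{\left(s - \frac{3}{2} \right)} - 60 \log{\left(s - 1 \right)} + 2 \log{\left(s + 1 \right)}}{20}.

Factor the denominator (2 \left(s - 1\right) \left(s + 1\right) \left(2 s - 3\right)) and decompose: f = - \frac{73}{10 \left(2 s - 3\right)} - \frac{1}{10 \left(s + 1\right)} + \frac{3}{s - 1}; each piece integrates to a log, atan, or power term.
Check: d/ds[- \frac{73 \log{\left(s - \frac{3}{2} \right)} - 60 \log{\left(s - 1 \right)} + 2 \log{\left(s + 1 \right)}}{20}] = \frac{- 3 s^{2} - 5 s - 4}{4 s^{3} - 6 s^{2} - 4 s + 6}, which equals f(s).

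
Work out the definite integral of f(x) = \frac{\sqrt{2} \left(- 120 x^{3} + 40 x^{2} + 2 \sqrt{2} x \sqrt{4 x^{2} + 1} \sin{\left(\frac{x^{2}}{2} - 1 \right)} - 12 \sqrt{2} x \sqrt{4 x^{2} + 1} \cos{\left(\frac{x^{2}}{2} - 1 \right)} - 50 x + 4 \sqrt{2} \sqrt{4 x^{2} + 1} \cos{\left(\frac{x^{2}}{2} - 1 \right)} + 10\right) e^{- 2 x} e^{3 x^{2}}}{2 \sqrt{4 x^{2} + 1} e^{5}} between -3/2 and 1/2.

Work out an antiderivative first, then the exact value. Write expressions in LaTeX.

Antiderivative: F(x) = \frac{\sqrt{2} \left(- 5 \sqrt{4 x^{2} + 1} - 2 \sqrt{2} \cos{\left(\frac{x^{2}}{2} - 1 \right)}\right) e^{- 2 x} e^{3 x^{2}}}{2 e^{5}}; value = - \frac{5}{e^{\frac{21}{4}}} - \frac{2 \cos{\left(\frac{7}{8} \right)}}{e^{\frac{21}{4}}} + 2 e^{\frac{19}{4}} \cos{\left(\frac{1}{8} \right)} + 5 \sqrt{5} e^{\frac{19}{4}}

f has the shape u'v + uv' for u = - 5 \sqrt{2 x^{2} + \frac{1}{2}} - 2 \cos{\left(\frac{x^{2}}{2} - 1 \right)} and v = e^{3 x^{2} - 2 x - 5} — it is the derivative of the product u*v.
F(x) = \frac{\sqrt{2} \left(- 5 \sqrt{4 x^{2} + 1} - 2 \sqrt{2} \cos{\left(\frac{x^{2}}{2} - 1 \right)}\right) e^{- 2 x} e^{3 x^{2}}}{2 e^{5}} is an antiderivative of f.
Check: d/dx[\frac{\sqrt{2} \left(- 5 \sqrt{4 x^{2} + 1} - 2 \sqrt{2} \cos{\left(\frac{x^{2}}{2} - 1 \right)}\right) e^{- 2 x} e^{3 x^{2}}}{2 e^{5}}] = \frac{\left(- 60 \sqrt{2} x^{3} e^{3 x^{2}} + 20 \sqrt{2} x^{2} e^{3 x^{2}} + 2 x \sqrt{4 x^{2} + 1} e^{3 x^{2}} \sin{\left(\frac{x^{2}}{2} - 1 \right)} - 12 x \sqrt{4 x^{2} + 1} e^{3 x^{2}} \cos{\left(\frac{x^{2}}{2} - 1 \right)} - 25 \sqrt{2} x e^{3 x^{2}} + 4 \sqrt{4 x^{2} + 1} e^{3 x^{2}} \cos{\left(\frac{x^{2}}{2} - 1 \right)} + 5 \sqrt{2} e^{3 x^{2}}\right) e^{- 2 x}}{\sqrt{4 x^{2} + 1} e^{5}}, which equals f(x).
F(1/2) = - \frac{5}{e^{\frac{21}{4}}} - \frac{2 \cos{\left(\frac{7}{8} \right)}}{e^{\frac{21}{4}}}; F(-3/2) = - 5 \sqrt{5} e^{\frac{19}{4}} - 2 e^{\frac{19}{4}} \cos{\left(\frac{1}{8} \right)}.
Integral = F(1/2) - F(-3/2) = - \frac{5}{e^{\frac{21}{4}}} - \frac{2 \cos{\left(\frac{7}{8} \right)}}{e^{\frac{21}{4}}} + 2 e^{\frac{19}{4}} \cos{\left(\frac{1}{8} \right)} + 5 \sqrt{5} e^{\frac{19}{4}}.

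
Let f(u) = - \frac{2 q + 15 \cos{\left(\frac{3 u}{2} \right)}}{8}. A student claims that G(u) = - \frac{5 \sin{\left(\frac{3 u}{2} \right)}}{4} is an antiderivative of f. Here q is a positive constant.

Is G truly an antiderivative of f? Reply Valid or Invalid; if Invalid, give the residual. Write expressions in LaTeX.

d/du[G] = - \frac{15 \cos{\left(\frac{3 u}{2} \right)}}{8}
d/du[G] - f(u) = \frac{q}{4} != 0.

Invalid: d/du[G] - f = \frac{q}{4}, which is not 0.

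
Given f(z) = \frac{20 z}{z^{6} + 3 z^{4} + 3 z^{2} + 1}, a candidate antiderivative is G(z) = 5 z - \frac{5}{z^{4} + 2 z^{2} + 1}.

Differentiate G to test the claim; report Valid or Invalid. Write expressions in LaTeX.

Invalid: d/dz[G] - f = 5, which is not 0.

d/dz[G] = \frac{5 z^{6} + 15 z^{4} + 15 z^{2} + 20 z + 5}{z^{6} + 3 z^{4} + 3 z^{2} + 1}
d/dz[G] - f(z) = 5 != 0.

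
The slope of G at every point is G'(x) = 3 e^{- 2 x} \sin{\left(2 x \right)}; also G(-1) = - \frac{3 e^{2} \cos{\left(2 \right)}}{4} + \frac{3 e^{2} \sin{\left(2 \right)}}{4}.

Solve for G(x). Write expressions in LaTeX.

G(x) = - \frac{3 e^{- 2 x} \sin{\left(2 x \right)}}{4} - \frac{3 e^{- 2 x} \cos{\left(2 x \right)}}{4}

For G(x) to be correct, d/dx[G] must agree with the stated G'(x) identically.
A general antiderivative is - \frac{3 e^{- 2 x} \sin{\left(2 x \right)}}{4} - \frac{3 e^{- 2 x} \cos{\left(2 x \right)}}{4} + C.
The condition gives C = - \frac{3 e^{2} \cos{\left(2 \right)}}{4} + \frac{3 e^{2} \sin{\left(2 \right)}}{4} - (- \frac{3 e^{2} \cos{\left(2 \right)}}{4} + \frac{3 e^{2} \sin{\left(2 \right)}}{4}) = 0.
So G(x) = - \frac{3 e^{- 2 x} \sin{\left(2 x \right)}}{4} - \frac{3 e^{- 2 x} \cos{\left(2 x \right)}}{4}.
Check: d/dx[- \frac{3 e^{- 2 x} \sin{\left(2 x \right)}}{4} - \frac{3 e^{- 2 x} \cos{\left(2 x \right)}}{4}] = 3 e^{- 2 x} \sin{\left(2 x \right)} = G'(x).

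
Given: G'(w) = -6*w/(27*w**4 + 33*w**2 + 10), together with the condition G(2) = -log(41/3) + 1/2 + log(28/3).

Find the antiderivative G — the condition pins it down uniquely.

G(w) = log(2*w**2 + 4/3) - log(3*w**2 + 5/3) + 1/2

Since d/dw undoes antidifferentiation here, G(w) must give back the stated G'(w).
A general antiderivative is log(2*w**2 + 4/3) - log(3*w**2 + 5/3) + C.
The condition gives C = -log(41/3) + 1/2 + log(28/3) - (-log(41/3) + log(28/3)) = 1/2.
So G(w) = log(2*w**2 + 4/3) - log(3*w**2 + 5/3) + 1/2.
Check: d/dw[log(2*w**2 + 4/3) - log(3*w**2 + 5/3) + 1/2] = -6*w/(27*w**4 + 33*w**2 + 10) = G'(w).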